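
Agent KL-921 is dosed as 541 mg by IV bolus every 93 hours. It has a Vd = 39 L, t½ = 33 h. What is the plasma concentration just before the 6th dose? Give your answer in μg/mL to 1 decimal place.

f = (1/2)^(τ/t½) = (1/2)^(93/33) ≈ 0.1418.
C₀ = D/Vd = 541/39 ≈ 13.872 μg/mL.
Before the 6th dose, 5 doses have been given. Superposition: Cmin = C₀·(f + f² + … + f^5).
≈ 13.872 × (0.1418 + 0.0201 + 0.0029 + 0.0004 + 0.0001) ≈ 13.872 × 0.1653 ≈ 2.293 μg/mL.

2.3 μg/mL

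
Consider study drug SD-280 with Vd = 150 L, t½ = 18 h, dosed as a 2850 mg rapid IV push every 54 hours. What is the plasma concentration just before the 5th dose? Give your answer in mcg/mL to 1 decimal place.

2.7 mcg/mL

f = (1/2)^(τ/t½) = (1/2)^(54/18) ≈ 0.1250.
C₀ = D/Vd = 2850/150 ≈ 19.000 mcg/mL.
Before the 5th dose, 4 doses have been given. Superposition: Cmin = C₀·(f + f² + … + f^4).
≈ 19.000 × (0.1250 + 0.0156 + 0.0020 + 0.0002) ≈ 19.000 × 0.1428 ≈ 2.713 mcg/mL.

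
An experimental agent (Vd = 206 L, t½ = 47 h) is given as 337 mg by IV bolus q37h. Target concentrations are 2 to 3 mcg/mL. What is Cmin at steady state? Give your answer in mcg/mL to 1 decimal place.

τ/t½ = 37/47 ≈ 0.78723, so fraction remaining f = (1/2)^(37/47) ≈ 0.5795.
Single-dose peak C₀ = D/Vd = 337/206 ≈ 1.636 mcg/mL.
Steady-state trough Cmin,ss = C₀·f/(1−f) ≈ 1.636 × 0.5795/0.4205 ≈ 2.255 mcg/mL.
Trough 2.3 mcg/mL vs MEC 2 mcg/mL: adequate.

2.3 mcg/mL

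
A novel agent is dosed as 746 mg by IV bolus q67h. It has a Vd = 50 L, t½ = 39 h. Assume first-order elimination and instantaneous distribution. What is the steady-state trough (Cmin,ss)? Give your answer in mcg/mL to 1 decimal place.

Over one 67-h interval, 67/39 ≈ 1.7179 half-lives elapse, leaving f ≈ 0.3040 of each dose.
At steady state, accumulation factor R = 1/(1 − e^(−kτ)) ≈ 1.4368.
Each bolus raises the concentration by D/Vd = 746/50 ≈ 14.920 mcg/mL.
Steady-state peak Cmax,ss = C₀·R ≈ 14.920 × 1.4368 ≈ 21.437 mcg/mL.
Steady-state trough Cmin,ss = Cmax,ss·f ≈ 21.437 × 0.3040 ≈ 6.517 mcg/mL.

6.5 mcg/mL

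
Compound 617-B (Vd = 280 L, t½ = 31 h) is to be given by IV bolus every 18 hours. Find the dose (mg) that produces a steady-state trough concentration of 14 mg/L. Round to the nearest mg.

1942 mg

τ/t½ = 18/31 ≈ 0.58065, so f = (1/2)^(18/31) ≈ 0.668665.
Cmin,ss = (D/Vd)·f/(1−f), so D = Cmin,ss·Vd·(1−f)/f.
D = 14 × 280 × (1−f)/f ≈ 14 × 280 × 0.49552 ≈ 1942.44 mg.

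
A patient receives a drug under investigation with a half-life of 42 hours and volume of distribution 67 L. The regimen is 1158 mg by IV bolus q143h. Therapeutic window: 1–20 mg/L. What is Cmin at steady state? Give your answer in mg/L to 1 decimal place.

1.8 mg/L

k = ln2/t½ = ln2/42 ≈ 0.016504 h⁻¹; fraction remaining f = e^(−kτ) = e^(−0.016504×143) ≈ 0.0944.
At steady state, accumulation factor R = 1/(1 − e^(−kτ)) ≈ 1.1042.
Each bolus raises the concentration by D/Vd = 1158/67 ≈ 17.284 mg/L.
Cmax,ss = C₀/(1 − f) ≈ 17.284/0.9056 ≈ 19.086 mg/L.
One interval later, Cmin,ss = Cmax,ss·e^(−kτ) ≈ 19.086 × 0.0944 ≈ 1.802 mg/L.
Trough 1.8 mg/L vs MEC 1 mg/L: adequate.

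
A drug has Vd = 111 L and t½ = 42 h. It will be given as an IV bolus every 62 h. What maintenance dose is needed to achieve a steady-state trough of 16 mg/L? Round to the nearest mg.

τ/t½ = 62/42 ≈ 1.4762, so f = (1/2)^(62/42) ≈ 0.359437.
Cmin,ss = (D/Vd)·f/(1−f), so D = Cmin,ss·Vd·(1−f)/f.
D = 16 × 111 × (1−f)/f ≈ 16 × 111 × 1.78213 ≈ 3165.06 mg.

3165 mg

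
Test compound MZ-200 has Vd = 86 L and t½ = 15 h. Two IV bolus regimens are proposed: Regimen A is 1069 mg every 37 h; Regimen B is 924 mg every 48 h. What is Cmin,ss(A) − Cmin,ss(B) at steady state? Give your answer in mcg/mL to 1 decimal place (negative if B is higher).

Regimen A: f = (1/2)^(37/15) ≈ 0.1809; Cmin,ss = (1069/86)·f/(1−f) ≈ 2.745 mcg/mL.
Regimen B: f = (1/2)^(48/15) ≈ 0.1088; Cmin,ss = (924/86)·f/(1−f) ≈ 1.312 mcg/mL.
Difference ≈ 2.745 − 1.312 ≈ 1.433 mcg/mL.

1.4 mcg/mL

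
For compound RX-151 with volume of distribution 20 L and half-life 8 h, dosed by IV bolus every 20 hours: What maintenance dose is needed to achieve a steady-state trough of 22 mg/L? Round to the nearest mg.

2049 mg

τ/t½ = 20/8 ≈ 2.5, so f = (1/2)^(20/8) ≈ 0.176777.
Cmin,ss = (D/Vd)·f/(1−f), so D = Cmin,ss·Vd·(1−f)/f.
D = 22 × 20 × (1−f)/f ≈ 22 × 20 × 4.65684 ≈ 2049.01 mg.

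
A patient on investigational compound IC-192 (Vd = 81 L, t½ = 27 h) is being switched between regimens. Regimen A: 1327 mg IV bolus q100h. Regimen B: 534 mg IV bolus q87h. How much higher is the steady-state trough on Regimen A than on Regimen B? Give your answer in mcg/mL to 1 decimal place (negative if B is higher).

0.6 mcg/mL

Regimen A: f = (1/2)^(100/27) ≈ 0.0767; Cmin,ss = (1327/81)·f/(1−f) ≈ 1.361 mcg/mL.
Regimen B: f = (1/2)^(87/27) ≈ 0.1072; Cmin,ss = (534/81)·f/(1−f) ≈ 0.792 mcg/mL.
Difference ≈ 1.361 − 0.792 ≈ 0.569 mcg/mL.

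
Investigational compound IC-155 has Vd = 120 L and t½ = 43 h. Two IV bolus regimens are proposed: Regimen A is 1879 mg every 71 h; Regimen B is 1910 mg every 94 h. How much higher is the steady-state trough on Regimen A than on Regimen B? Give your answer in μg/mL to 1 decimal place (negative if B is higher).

Regimen A: f = (1/2)^(71/43) ≈ 0.3184; Cmin,ss = (1879/120)·f/(1−f) ≈ 7.315 μg/mL.
Regimen B: f = (1/2)^(94/43) ≈ 0.2198; Cmin,ss = (1910/120)·f/(1−f) ≈ 4.484 μg/mL.
Difference ≈ 7.315 − 4.484 ≈ 2.831 μg/mL.

2.8 μg/mL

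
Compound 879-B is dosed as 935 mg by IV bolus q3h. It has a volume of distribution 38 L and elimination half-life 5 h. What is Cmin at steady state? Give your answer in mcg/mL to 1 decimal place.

τ/t½ = 3/5 ≈ 0.6, so fraction remaining f = (1/2)^(3/5) ≈ 0.6598.
Single-dose peak C₀ = D/Vd = 935/38 ≈ 24.605 mcg/mL.
Steady-state trough Cmin,ss = C₀·f/(1−f) ≈ 24.605 × 0.6598/0.3402 ≈ 47.720 mcg/mL.

47.7 mcg/mL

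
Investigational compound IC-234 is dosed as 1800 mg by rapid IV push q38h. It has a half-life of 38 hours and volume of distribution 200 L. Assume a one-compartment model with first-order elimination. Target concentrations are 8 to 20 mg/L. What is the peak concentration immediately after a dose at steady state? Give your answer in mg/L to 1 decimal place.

18.0 mg/L

The dosing interval is 1 half-life, so f = 2^(−1) = 0.5.
At steady state, R = 1/(1 − 0.5) = 2/1.
Single-dose peak C₀ = D/Vd = 1800/200 = 9 mg/L.
Steady-state peak Cmax,ss = C₀·R = 9 × 2/1 ≈ 18.000 mg/L.
Peak 18.0 mg/L vs MTC 20 mg/L: below toxic threshold.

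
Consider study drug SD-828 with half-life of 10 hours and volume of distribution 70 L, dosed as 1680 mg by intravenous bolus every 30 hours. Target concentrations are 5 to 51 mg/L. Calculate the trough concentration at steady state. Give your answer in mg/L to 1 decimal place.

3.4 mg/L

The dosing interval is 3 half-lives, so f = 2^(−3) = 0.125.
At steady state, R = 1/(1 − 0.125) = 8/7.
Single-dose peak C₀ = D/Vd = 1680/70 = 24 mg/L.
Steady-state peak Cmax,ss = C₀·R = 24 × 8/7 ≈ 27.429 mg/L.
Steady-state trough Cmin,ss = Cmax,ss·f ≈ 27.429 × 0.125 ≈ 3.429 mg/L.
Trough 3.4 mg/L vs MEC 5 mg/L: subtherapeutic.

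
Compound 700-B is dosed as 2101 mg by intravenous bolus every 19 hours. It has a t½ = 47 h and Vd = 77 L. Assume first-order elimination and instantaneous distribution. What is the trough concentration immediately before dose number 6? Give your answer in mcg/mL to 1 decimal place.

f = (1/2)^(τ/t½) = (1/2)^(19/47) ≈ 0.7556.
C₀ = D/Vd = 2101/77 ≈ 27.286 mcg/mL.
Before the 6th dose, 5 doses have been given. Superposition: Cmin = C₀·(f + f² + … + f^5).
≈ 27.286 × (0.7556 + 0.5709 + 0.4314 + 0.3260 + 0.2463) ≈ 27.286 × 2.3302 ≈ 63.582 mcg/mL.

63.6 mcg/mL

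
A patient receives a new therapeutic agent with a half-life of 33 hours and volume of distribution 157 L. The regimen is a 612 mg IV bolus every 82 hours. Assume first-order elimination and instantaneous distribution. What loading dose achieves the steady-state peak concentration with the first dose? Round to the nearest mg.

745 mg

f = (1/2)^(82/33) ≈ 0.178643; accumulation ratio R = 1/(1−f) ≈ 1.21750.
Loading dose to hit Cmax,ss on first dose: D_load = D_maint·R ≈ 612 × 1.21750 ≈ 745.11 mg.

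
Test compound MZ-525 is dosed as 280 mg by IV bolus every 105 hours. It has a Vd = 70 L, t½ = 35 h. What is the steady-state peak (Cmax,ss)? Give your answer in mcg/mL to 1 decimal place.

4.6 mcg/mL

The dosing interval is 3 half-lives, so f = 2^(−3) = 0.125.
At steady state, R = 1/(1 − 0.125) = 8/7.
Single-dose peak C₀ = D/Vd = 280/70 = 4 mcg/mL.
Steady-state peak Cmax,ss = C₀·R = 4 × 8/7 ≈ 4.571 mcg/mL.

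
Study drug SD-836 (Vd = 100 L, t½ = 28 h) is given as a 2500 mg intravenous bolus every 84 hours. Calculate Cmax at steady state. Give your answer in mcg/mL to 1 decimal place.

28.6 mcg/mL

τ = 84 h = 3 half-lives, so f = (1/2)^3 = 0.125.
Accumulation ratio R = 1/(1 − f) = 1/0.875 = 8/7.
Single-dose peak C₀ = D/Vd = 2500/100 = 25 mcg/mL.
Steady-state peak Cmax,ss = C₀·R = 25 × 8/7 ≈ 28.571 mcg/mL.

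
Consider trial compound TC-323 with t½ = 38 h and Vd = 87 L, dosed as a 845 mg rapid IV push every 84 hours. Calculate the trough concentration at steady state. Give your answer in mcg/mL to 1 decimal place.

k = ln2/t½ = ln2/38 ≈ 0.018241 h⁻¹; fraction remaining f = e^(−kτ) = e^(−0.018241×84) ≈ 0.2161.
Accumulation ratio R = 1/(1 − f) ≈ 1/0.7839 ≈ 1.2757.
Each bolus raises the concentration by D/Vd = 845/87 ≈ 9.713 mcg/mL.
Cmax,ss = C₀/(1 − f) ≈ 9.713/0.7839 ≈ 12.391 mcg/mL.
One interval later, Cmin,ss = Cmax,ss·e^(−kτ) ≈ 12.391 × 0.2161 ≈ 2.678 mcg/mL.

2.7 mcg/mL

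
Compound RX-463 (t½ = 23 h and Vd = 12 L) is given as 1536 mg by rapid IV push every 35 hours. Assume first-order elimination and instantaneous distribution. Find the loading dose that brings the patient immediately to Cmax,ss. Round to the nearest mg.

f = (1/2)^(35/23) ≈ 0.348266; accumulation ratio R = 1/(1−f) ≈ 1.53437.
Loading dose to hit Cmax,ss on first dose: D_load = D_maint·R ≈ 1536 × 1.53437 ≈ 2356.79 mg.

2357 mg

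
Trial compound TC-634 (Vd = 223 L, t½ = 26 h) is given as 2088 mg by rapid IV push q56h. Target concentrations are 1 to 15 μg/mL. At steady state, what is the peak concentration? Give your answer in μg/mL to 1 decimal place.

12.1 μg/mL

τ/t½ = 56/26 ≈ 2.1538, so fraction remaining f = (1/2)^(56/26) ≈ 0.2247.
At steady state, accumulation factor R = 1/(1 − e^(−kτ)) ≈ 1.2898.
Single-dose peak C₀ = D/Vd = 2088/223 ≈ 9.363 μg/mL.
Steady-state peak Cmax,ss = C₀·R ≈ 9.363 × 1.2898 ≈ 12.076 μg/mL.
Peak 12.1 μg/mL vs MTC 15 μg/mL: below toxic threshold.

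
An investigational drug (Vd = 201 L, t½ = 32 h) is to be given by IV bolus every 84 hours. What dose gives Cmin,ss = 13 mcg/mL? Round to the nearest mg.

13506 mg

τ/t½ = 84/32 ≈ 2.625, so f = (1/2)^(84/32) ≈ 0.162105.
Cmin,ss = (D/Vd)·f/(1−f), so D = Cmin,ss·Vd·(1−f)/f.
D = 13 × 201 × (1−f)/f ≈ 13 × 201 × 5.16884 ≈ 13506.18 mg.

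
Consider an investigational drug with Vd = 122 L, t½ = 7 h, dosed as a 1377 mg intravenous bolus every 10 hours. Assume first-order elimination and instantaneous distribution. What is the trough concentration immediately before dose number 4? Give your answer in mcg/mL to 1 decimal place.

f = (1/2)^(τ/t½) = (1/2)^(10/7) ≈ 0.3715.
C₀ = D/Vd = 1377/122 ≈ 11.287 mcg/mL.
Before the 4th dose, 3 doses have been given. Superposition: Cmin = C₀·(f + f² + … + f^3).
≈ 11.287 × (0.3715 + 0.1380 + 0.0513) ≈ 11.287 × 0.5608 ≈ 6.330 mcg/mL.

6.3 mcg/mL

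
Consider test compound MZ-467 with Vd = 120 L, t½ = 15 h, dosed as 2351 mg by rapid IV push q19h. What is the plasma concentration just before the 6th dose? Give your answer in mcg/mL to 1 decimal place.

13.8 mcg/mL

f = (1/2)^(τ/t½) = (1/2)^(19/15) ≈ 0.4156.
C₀ = D/Vd = 2351/120 ≈ 19.592 mcg/mL.
Before the 6th dose, 5 doses have been given. Superposition: Cmin = C₀·(f + f² + … + f^5).
≈ 19.592 × (0.4156 + 0.1727 + 0.0718 + 0.0298 + 0.0124) ≈ 19.592 × 0.7023 ≈ 13.759 mcg/mL.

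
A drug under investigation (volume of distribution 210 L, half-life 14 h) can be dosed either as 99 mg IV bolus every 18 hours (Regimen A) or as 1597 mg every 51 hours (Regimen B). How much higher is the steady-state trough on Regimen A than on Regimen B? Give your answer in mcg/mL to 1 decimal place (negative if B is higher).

Regimen A: f = (1/2)^(18/14) ≈ 0.4102; Cmin,ss = (99/210)·f/(1−f) ≈ 0.328 mcg/mL.
Regimen B: f = (1/2)^(51/14) ≈ 0.0801; Cmin,ss = (1597/210)·f/(1−f) ≈ 0.662 mcg/mL.
Difference ≈ 0.328 − 0.662 ≈ -0.334 mcg/mL.

-0.3 mcg/mL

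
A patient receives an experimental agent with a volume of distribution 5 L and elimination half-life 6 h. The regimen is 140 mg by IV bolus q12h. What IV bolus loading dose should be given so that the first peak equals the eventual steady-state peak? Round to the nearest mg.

f = (1/2)^(12/6) ≈ 0.250000; accumulation ratio R = 1/(1−f) ≈ 1.33333.
Loading dose to hit Cmax,ss on first dose: D_load = D_maint·R ≈ 140 × 1.33333 ≈ 186.67 mg.

187 mg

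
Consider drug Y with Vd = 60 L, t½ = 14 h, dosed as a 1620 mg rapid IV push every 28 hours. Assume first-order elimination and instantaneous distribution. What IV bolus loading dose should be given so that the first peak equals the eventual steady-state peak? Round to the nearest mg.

f = (1/2)^(28/14) ≈ 0.250000; accumulation ratio R = 1/(1−f) ≈ 1.33333.
Loading dose to hit Cmax,ss on first dose: D_load = D_maint·R ≈ 1620 × 1.33333 ≈ 2159.99 mg.

2160 mg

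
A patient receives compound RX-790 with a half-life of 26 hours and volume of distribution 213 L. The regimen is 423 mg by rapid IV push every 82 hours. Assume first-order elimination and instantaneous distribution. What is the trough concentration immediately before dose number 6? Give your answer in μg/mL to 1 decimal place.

f = (1/2)^(τ/t½) = (1/2)^(82/26) ≈ 0.1124.
C₀ = D/Vd = 423/213 ≈ 1.986 μg/mL.
Before the 6th dose, 5 doses have been given. Superposition: Cmin = C₀·(f + f² + … + f^5).
≈ 1.986 × (0.1124 + 0.0126 + 0.0014 + 0.0002 + 0.0000) ≈ 1.986 × 0.1266 ≈ 0.251 μg/mL.

0.3 μg/mL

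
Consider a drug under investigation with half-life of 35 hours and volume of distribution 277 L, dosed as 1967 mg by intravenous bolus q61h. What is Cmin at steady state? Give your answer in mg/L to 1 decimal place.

3.0 mg/L

τ/t½ = 61/35 ≈ 1.7429, so fraction remaining f = (1/2)^(61/35) ≈ 0.2988.
Single-dose peak C₀ = D/Vd = 1967/277 ≈ 7.101 mg/L.
Steady-state trough Cmin,ss = C₀·f/(1−f) ≈ 7.101 × 0.2988/0.7012 ≈ 3.026 mg/L.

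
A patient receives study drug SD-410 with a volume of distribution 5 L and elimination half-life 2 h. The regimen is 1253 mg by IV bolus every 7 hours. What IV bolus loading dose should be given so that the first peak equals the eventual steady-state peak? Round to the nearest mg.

f = (1/2)^(7/2) ≈ 0.088388; accumulation ratio R = 1/(1−f) ≈ 1.09696.
Loading dose to hit Cmax,ss on first dose: D_load = D_maint·R ≈ 1253 × 1.09696 ≈ 1374.49 mg.

1374 mg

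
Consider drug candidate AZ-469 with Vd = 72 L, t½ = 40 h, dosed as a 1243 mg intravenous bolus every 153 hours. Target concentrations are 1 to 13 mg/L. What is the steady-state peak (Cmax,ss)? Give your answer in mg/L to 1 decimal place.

k = ln2/t½ = ln2/40 ≈ 0.017329 h⁻¹; fraction remaining f = e^(−kτ) = e^(−0.017329×153) ≈ 0.0706.
At steady state, accumulation factor R = 1/(1 − e^(−kτ)) ≈ 1.0760.
Single-dose peak C₀ = D/Vd = 1243/72 ≈ 17.264 mg/L.
Steady-state peak Cmax,ss = C₀·R ≈ 17.264 × 1.0760 ≈ 18.576 mg/L.
Peak 18.6 mg/L vs MTC 13 mg/L: exceeds toxic threshold.

18.6 mg/L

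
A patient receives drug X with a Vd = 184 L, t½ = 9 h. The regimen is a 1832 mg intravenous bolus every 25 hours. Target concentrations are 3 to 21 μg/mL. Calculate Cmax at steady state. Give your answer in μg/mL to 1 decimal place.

11.7 μg/mL

k = ln2/t½ = ln2/9 ≈ 0.077016 h⁻¹; fraction remaining f = e^(−kτ) = e^(−0.077016×25) ≈ 0.1458.
At steady state, accumulation factor R = 1/(1 − e^(−kτ)) ≈ 1.1707.
Single-dose peak C₀ = D/Vd = 1832/184 ≈ 9.957 μg/mL.
Steady-state peak Cmax,ss = C₀·R ≈ 9.957 × 1.1707 ≈ 11.657 μg/mL.
Peak 11.7 μg/mL vs MTC 21 μg/mL: below toxic threshold.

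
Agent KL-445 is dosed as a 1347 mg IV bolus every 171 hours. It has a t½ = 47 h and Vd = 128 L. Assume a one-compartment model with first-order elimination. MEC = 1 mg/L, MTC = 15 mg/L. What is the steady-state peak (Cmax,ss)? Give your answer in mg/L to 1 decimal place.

k = ln2/t½ = ln2/47 ≈ 0.014748 h⁻¹; fraction remaining f = e^(−kτ) = e^(−0.014748×171) ≈ 0.0803.
Accumulation ratio R = 1/(1 − f) ≈ 1/0.9197 ≈ 1.0873.
Single-dose peak C₀ = D/Vd = 1347/128 ≈ 10.523 mg/L.
Steady-state peak Cmax,ss = C₀·R ≈ 10.523 × 1.0873 ≈ 11.442 mg/L.
Peak 11.4 mg/L vs MTC 15 mg/L: below toxic threshold.

11.4 mg/L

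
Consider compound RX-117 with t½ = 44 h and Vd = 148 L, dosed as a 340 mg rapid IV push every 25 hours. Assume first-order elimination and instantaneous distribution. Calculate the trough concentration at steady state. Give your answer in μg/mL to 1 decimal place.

τ/t½ = 25/44 ≈ 0.56818, so fraction remaining f = (1/2)^(25/44) ≈ 0.6745.
Accumulation ratio R = 1/(1 − f) ≈ 1/0.3255 ≈ 3.0722.
Single-dose peak C₀ = D/Vd = 340/148 ≈ 2.297 μg/mL.
Cmax,ss = C₀/(1 − f) ≈ 2.297/0.3255 ≈ 7.057 μg/mL.
Steady-state trough Cmin,ss = Cmax,ss·f ≈ 7.057 × 0.6745 ≈ 4.760 μg/mL.

4.8 μg/mL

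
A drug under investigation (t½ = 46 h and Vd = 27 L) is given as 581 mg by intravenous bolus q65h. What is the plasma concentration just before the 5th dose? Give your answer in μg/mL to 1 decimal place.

12.7 μg/mL

f = (1/2)^(τ/t½) = (1/2)^(65/46) ≈ 0.3755.
C₀ = D/Vd = 581/27 ≈ 21.519 μg/mL.
Before the 5th dose, 4 doses have been given. Superposition: Cmin = C₀·(f + f² + … + f^4).
≈ 21.519 × (0.3755 + 0.1410 + 0.0529 + 0.0199) ≈ 21.519 × 0.5893 ≈ 12.681 μg/mL.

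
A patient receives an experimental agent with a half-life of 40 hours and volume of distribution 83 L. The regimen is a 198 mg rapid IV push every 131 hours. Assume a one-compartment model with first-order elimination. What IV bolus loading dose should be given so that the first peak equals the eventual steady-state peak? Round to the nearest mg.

f = (1/2)^(131/40) ≈ 0.103306; accumulation ratio R = 1/(1−f) ≈ 1.11521.
Loading dose to hit Cmax,ss on first dose: D_load = D_maint·R ≈ 198 × 1.11521 ≈ 220.81 mg.

221 mg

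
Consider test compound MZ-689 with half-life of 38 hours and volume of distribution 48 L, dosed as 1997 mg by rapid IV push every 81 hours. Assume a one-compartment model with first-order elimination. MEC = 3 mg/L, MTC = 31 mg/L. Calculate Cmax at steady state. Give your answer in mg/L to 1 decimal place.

Over one 81-h interval, 81/38 ≈ 2.1316 half-lives elapse, leaving f ≈ 0.2282 of each dose.
At steady state, accumulation factor R = 1/(1 − e^(−kτ)) ≈ 1.2957.
Single-dose peak C₀ = D/Vd = 1997/48 ≈ 41.604 mg/L.
Steady-state peak Cmax,ss = C₀·R ≈ 41.604 × 1.2957 ≈ 53.906 mg/L.
Peak 53.9 mg/L vs MTC 31 mg/L: exceeds toxic threshold.

53.9 mg/L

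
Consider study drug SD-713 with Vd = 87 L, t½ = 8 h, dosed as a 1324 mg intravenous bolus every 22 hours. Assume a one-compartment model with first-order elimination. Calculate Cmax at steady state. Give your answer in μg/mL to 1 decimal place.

k = ln2/t½ = ln2/8 ≈ 0.086643 h⁻¹; fraction remaining f = e^(−kτ) = e^(−0.086643×22) ≈ 0.1487.
Accumulation ratio R = 1/(1 − f) ≈ 1/0.8513 ≈ 1.1747.
Single-dose peak C₀ = D/Vd = 1324/87 ≈ 15.218 μg/mL.
Steady-state peak Cmax,ss = C₀·R ≈ 15.218 × 1.1747 ≈ 17.877 μg/mL.

17.9 μg/mL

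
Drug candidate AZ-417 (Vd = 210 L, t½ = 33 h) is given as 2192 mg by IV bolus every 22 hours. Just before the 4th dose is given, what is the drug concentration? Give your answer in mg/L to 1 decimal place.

f = (1/2)^(τ/t½) = (1/2)^(22/33) ≈ 0.6300.
C₀ = D/Vd = 2192/210 ≈ 10.438 mg/L.
Before the 4th dose, 3 doses have been given. Superposition: Cmin = C₀·(f + f² + … + f^3).
≈ 10.438 × (0.6300 + 0.3969 + 0.2500) ≈ 10.438 × 1.2769 ≈ 13.328 mg/L.

13.3 mg/L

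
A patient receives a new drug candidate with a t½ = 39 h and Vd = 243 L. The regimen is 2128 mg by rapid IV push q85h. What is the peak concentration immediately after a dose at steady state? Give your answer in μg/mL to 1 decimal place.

Over one 85-h interval, 85/39 ≈ 2.1795 half-lives elapse, leaving f ≈ 0.2208 of each dose.
At steady state, accumulation factor R = 1/(1 − e^(−kτ)) ≈ 1.2834.
Each bolus raises the concentration by D/Vd = 2128/243 ≈ 8.757 μg/mL.
Cmax,ss = C₀/(1 − f) ≈ 8.757/0.7792 ≈ 11.238 μg/mL.

11.2 μg/mL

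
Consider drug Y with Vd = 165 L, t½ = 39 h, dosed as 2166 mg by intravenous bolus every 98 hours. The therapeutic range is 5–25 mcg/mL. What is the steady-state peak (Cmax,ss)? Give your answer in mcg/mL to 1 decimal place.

Over one 98-h interval, 98/39 ≈ 2.5128 half-lives elapse, leaving f ≈ 0.1752 of each dose.
At steady state, accumulation factor R = 1/(1 − e^(−kτ)) ≈ 1.2124.
Each bolus raises the concentration by D/Vd = 2166/165 ≈ 13.127 mcg/mL.
Steady-state peak Cmax,ss = C₀·R ≈ 13.127 × 1.2124 ≈ 15.915 mcg/mL.
Peak 15.9 mcg/mL vs MTC 25 mcg/mL: below toxic threshold.

15.9 mcg/mL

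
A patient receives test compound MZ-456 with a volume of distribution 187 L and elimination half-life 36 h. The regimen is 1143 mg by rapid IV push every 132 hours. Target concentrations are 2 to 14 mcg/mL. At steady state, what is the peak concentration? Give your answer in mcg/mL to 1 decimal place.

τ/t½ = 132/36 ≈ 3.6667, so fraction remaining f = (1/2)^(132/36) ≈ 0.0787.
At steady state, accumulation factor R = 1/(1 − e^(−kτ)) ≈ 1.0854.
Single-dose peak C₀ = D/Vd = 1143/187 ≈ 6.112 mcg/mL.
Steady-state peak Cmax,ss = C₀·R ≈ 6.112 × 1.0854 ≈ 6.634 mcg/mL.
Peak 6.6 mcg/mL vs MTC 14 mcg/mL: below toxic threshold.

6.6 mcg/mL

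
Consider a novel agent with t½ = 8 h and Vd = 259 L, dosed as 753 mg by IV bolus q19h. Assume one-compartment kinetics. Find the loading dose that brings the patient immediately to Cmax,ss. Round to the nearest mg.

933 mg

f = (1/2)^(19/8) ≈ 0.192776; accumulation ratio R = 1/(1−f) ≈ 1.23881.
Loading dose to hit Cmax,ss on first dose: D_load = D_maint·R ≈ 753 × 1.23881 ≈ 932.82 mg.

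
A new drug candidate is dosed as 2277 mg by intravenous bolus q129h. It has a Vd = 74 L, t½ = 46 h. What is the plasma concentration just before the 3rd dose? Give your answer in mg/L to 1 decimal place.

f = (1/2)^(τ/t½) = (1/2)^(129/46) ≈ 0.1432.
C₀ = D/Vd = 2277/74 ≈ 30.770 mg/L.
Before the 3rd dose, 2 doses have been given. Superposition: Cmin = C₀·(f + f²).
≈ 30.770 × (0.1432 + 0.0205) ≈ 30.770 × 0.1637 ≈ 5.037 mg/L.

5.0 mg/L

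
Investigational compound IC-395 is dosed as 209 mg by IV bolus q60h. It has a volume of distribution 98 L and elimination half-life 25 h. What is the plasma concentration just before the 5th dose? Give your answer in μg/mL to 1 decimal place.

0.5 μg/mL

f = (1/2)^(τ/t½) = (1/2)^(60/25) ≈ 0.1895.
C₀ = D/Vd = 209/98 ≈ 2.133 μg/mL.
Before the 5th dose, 4 doses have been given. Superposition: Cmin = C₀·(f + f² + … + f^4).
≈ 2.133 × (0.1895 + 0.0359 + 0.0068 + 0.0013) ≈ 2.133 × 0.2335 ≈ 0.498 μg/mL.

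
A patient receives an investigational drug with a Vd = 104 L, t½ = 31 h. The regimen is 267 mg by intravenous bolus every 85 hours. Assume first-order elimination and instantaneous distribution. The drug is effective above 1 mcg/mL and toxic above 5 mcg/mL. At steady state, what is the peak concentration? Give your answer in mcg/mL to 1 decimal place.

3.0 mcg/mL

Over one 85-h interval, 85/31 ≈ 2.7419 half-lives elapse, leaving f ≈ 0.1495 of each dose.
Accumulation ratio R = 1/(1 − f) ≈ 1/0.8505 ≈ 1.1758.
Each bolus raises the concentration by D/Vd = 267/104 ≈ 2.567 mcg/mL.
Steady-state peak Cmax,ss = C₀·R ≈ 2.567 × 1.1758 ≈ 3.018 mcg/mL.
Peak 3.0 mcg/mL vs MTC 5 mcg/mL: below toxic threshold.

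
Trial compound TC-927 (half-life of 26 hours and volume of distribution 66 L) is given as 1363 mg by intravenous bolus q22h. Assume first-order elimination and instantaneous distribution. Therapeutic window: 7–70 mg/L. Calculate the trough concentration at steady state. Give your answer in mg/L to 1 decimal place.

25.9 mg/L

τ/t½ = 22/26 ≈ 0.84615, so fraction remaining f = (1/2)^(22/26) ≈ 0.5563.
Accumulation ratio R = 1/(1 − f) ≈ 1/0.4437 ≈ 2.2538.
Single-dose peak C₀ = D/Vd = 1363/66 ≈ 20.652 mg/L.
Cmax,ss = C₀/(1 − f) ≈ 20.652/0.4437 ≈ 46.545 mg/L.
One interval later, Cmin,ss = Cmax,ss·e^(−kτ) ≈ 46.545 × 0.5563 ≈ 25.893 mg/L.
Trough 25.9 mg/L vs MEC 7 mg/L: adequate.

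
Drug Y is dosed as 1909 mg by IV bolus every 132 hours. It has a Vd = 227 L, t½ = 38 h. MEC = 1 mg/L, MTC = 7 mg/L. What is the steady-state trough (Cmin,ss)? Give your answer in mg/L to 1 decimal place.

0.8 mg/L

τ/t½ = 132/38 ≈ 3.4737, so fraction remaining f = (1/2)^(132/38) ≈ 0.0900.
At steady state, accumulation factor R = 1/(1 − e^(−kτ)) ≈ 1.0989.
Single-dose peak C₀ = D/Vd = 1909/227 ≈ 8.410 mg/L.
Steady-state peak Cmax,ss = C₀·R ≈ 8.410 × 1.0989 ≈ 9.242 mg/L.
Steady-state trough Cmin,ss = Cmax,ss·f ≈ 9.242 × 0.0900 ≈ 0.832 mg/L.
Trough 0.8 mg/L vs MEC 1 mg/L: subtherapeutic.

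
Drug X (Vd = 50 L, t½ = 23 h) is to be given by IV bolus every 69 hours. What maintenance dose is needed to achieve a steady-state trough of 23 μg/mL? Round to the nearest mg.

8050 mg

τ/t½ = 69/23 ≈ 3, so f = (1/2)^(69/23) ≈ 0.125000.
Cmin,ss = (D/Vd)·f/(1−f), so D = Cmin,ss·Vd·(1−f)/f.
D = 23 × 50 × (1−f)/f ≈ 23 × 50 × 7.00000 ≈ 8050.00 mg.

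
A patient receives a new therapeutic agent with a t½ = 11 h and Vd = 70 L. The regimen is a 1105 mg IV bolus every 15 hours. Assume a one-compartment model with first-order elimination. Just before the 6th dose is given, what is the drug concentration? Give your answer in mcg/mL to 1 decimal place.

9.9 mcg/mL

f = (1/2)^(τ/t½) = (1/2)^(15/11) ≈ 0.3886.
C₀ = D/Vd = 1105/70 ≈ 15.786 mcg/mL.
Before the 6th dose, 5 doses have been given. Superposition: Cmin = C₀·(f + f² + … + f^5).
≈ 15.786 × (0.3886 + 0.1510 + 0.0587 + 0.0228 + 0.0089) ≈ 15.786 × 0.6300 ≈ 9.945 mcg/mL.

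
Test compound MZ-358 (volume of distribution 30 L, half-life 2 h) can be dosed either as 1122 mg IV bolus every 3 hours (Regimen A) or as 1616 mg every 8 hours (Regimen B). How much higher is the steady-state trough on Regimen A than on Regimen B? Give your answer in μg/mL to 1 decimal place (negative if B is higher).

Regimen A: f = (1/2)^(3/2) ≈ 0.3536; Cmin,ss = (1122/30)·f/(1−f) ≈ 20.459 μg/mL.
Regimen B: f = (1/2)^(8/2) ≈ 0.0625; Cmin,ss = (1616/30)·f/(1−f) ≈ 3.591 μg/mL.
Difference ≈ 20.459 − 3.591 ≈ 16.868 μg/mL.

16.9 μg/mL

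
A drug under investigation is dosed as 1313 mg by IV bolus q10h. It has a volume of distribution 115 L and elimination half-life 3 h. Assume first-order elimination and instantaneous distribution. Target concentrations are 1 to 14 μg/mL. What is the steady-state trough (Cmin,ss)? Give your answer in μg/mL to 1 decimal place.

1.3 μg/mL

k = ln2/t½ = ln2/3 ≈ 0.231049 h⁻¹; fraction remaining f = e^(−kτ) = e^(−0.231049×10) ≈ 0.0992.
At steady state, accumulation factor R = 1/(1 − e^(−kτ)) ≈ 1.1101.
Single-dose peak C₀ = D/Vd = 1313/115 ≈ 11.417 μg/mL.
Steady-state peak Cmax,ss = C₀·R ≈ 11.417 × 1.1101 ≈ 12.674 μg/mL.
Steady-state trough Cmin,ss = Cmax,ss·f ≈ 12.674 × 0.0992 ≈ 1.257 μg/mL.
Trough 1.3 μg/mL vs MEC 1 μg/mL: adequate.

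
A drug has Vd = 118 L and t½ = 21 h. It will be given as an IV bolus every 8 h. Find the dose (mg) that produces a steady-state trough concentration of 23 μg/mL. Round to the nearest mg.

τ/t½ = 8/21 ≈ 0.38095, so f = (1/2)^(8/21) ≈ 0.767930.
Cmin,ss = (D/Vd)·f/(1−f), so D = Cmin,ss·Vd·(1−f)/f.
D = 23 × 118 × (1−f)/f ≈ 23 × 118 × 0.30220 ≈ 820.17 mg.

820 mg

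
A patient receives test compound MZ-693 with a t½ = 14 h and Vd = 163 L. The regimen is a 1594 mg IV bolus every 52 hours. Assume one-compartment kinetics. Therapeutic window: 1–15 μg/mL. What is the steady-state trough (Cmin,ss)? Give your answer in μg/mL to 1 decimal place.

0.8 μg/mL

τ/t½ = 52/14 ≈ 3.7143, so fraction remaining f = (1/2)^(52/14) ≈ 0.0762.
Accumulation ratio R = 1/(1 − f) ≈ 1/0.9238 ≈ 1.0825.
Each bolus raises the concentration by D/Vd = 1594/163 ≈ 9.779 μg/mL.
Steady-state peak Cmax,ss = C₀·R ≈ 9.779 × 1.0825 ≈ 10.586 μg/mL.
One interval later, Cmin,ss = Cmax,ss·e^(−kτ) ≈ 10.586 × 0.0762 ≈ 0.807 μg/mL.
Trough 0.8 μg/mL vs MEC 1 μg/mL: subtherapeutic.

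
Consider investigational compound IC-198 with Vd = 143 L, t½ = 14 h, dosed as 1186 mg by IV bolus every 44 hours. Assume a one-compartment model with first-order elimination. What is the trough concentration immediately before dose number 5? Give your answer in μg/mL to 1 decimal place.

f = (1/2)^(τ/t½) = (1/2)^(44/14) ≈ 0.1132.
C₀ = D/Vd = 1186/143 ≈ 8.294 μg/mL.
Before the 5th dose, 4 doses have been given. Superposition: Cmin = C₀·(f + f² + … + f^4).
≈ 8.294 × (0.1132 + 0.0128 + 0.0015 + 0.0002) ≈ 8.294 × 0.1277 ≈ 1.059 μg/mL.

1.1 μg/mL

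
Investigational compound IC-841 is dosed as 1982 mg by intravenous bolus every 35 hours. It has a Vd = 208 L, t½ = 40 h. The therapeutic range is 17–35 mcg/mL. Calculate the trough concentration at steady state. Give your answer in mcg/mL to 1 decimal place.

τ/t½ = 35/40 ≈ 0.875, so fraction remaining f = (1/2)^(35/40) ≈ 0.5453.
At steady state, accumulation factor R = 1/(1 − e^(−kτ)) ≈ 2.1993.
Each bolus raises the concentration by D/Vd = 1982/208 ≈ 9.529 mcg/mL.
Cmax,ss = C₀/(1 − f) ≈ 9.529/0.4547 ≈ 20.957 mcg/mL.
Steady-state trough Cmin,ss = Cmax,ss·f ≈ 20.957 × 0.5453 ≈ 11.428 mcg/mL.
Trough 11.4 mcg/mL vs MEC 17 mcg/mL: subtherapeutic.

11.4 mcg/mL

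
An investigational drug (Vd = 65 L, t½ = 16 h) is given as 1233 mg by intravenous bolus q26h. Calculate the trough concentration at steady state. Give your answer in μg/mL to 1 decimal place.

k = ln2/t½ = ln2/16 ≈ 0.043322 h⁻¹; fraction remaining f = e^(−kτ) = e^(−0.043322×26) ≈ 0.3242.
At steady state, accumulation factor R = 1/(1 − e^(−kτ)) ≈ 1.4797.
Each bolus raises the concentration by D/Vd = 1233/65 ≈ 18.969 μg/mL.
Cmax,ss = C₀/(1 − f) ≈ 18.969/0.6758 ≈ 28.069 μg/mL.
Steady-state trough Cmin,ss = Cmax,ss·f ≈ 28.069 × 0.3242 ≈ 9.100 μg/mL.

9.1 μg/mL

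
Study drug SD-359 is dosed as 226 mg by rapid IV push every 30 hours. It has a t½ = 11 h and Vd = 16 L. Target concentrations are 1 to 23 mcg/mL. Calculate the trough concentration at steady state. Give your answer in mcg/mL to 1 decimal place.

k = ln2/t½ = ln2/11 ≈ 0.063013 h⁻¹; fraction remaining f = e^(−kτ) = e^(−0.063013×30) ≈ 0.1510.
At steady state, accumulation factor R = 1/(1 − e^(−kτ)) ≈ 1.1779.
Single-dose peak C₀ = D/Vd = 226/16 ≈ 14.125 mcg/mL.
Steady-state peak Cmax,ss = C₀·R ≈ 14.125 × 1.1779 ≈ 16.638 mcg/mL.
One interval later, Cmin,ss = Cmax,ss·e^(−kτ) ≈ 16.638 × 0.1510 ≈ 2.512 mcg/mL.
Trough 2.5 mcg/mL vs MEC 1 mcg/mL: adequate.

2.5 mcg/mL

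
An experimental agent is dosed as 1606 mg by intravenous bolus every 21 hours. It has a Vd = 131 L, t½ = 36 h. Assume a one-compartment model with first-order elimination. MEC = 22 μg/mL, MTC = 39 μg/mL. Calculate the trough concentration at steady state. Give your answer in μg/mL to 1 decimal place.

τ/t½ = 21/36 ≈ 0.58333, so fraction remaining f = (1/2)^(21/36) ≈ 0.6674.
Single-dose peak C₀ = D/Vd = 1606/131 ≈ 12.260 μg/mL.
Steady-state trough Cmin,ss = C₀·f/(1−f) ≈ 12.260 × 0.6674/0.3326 ≈ 24.601 μg/mL.
Trough 24.6 μg/mL vs MEC 22 μg/mL: adequate.

24.6 μg/mL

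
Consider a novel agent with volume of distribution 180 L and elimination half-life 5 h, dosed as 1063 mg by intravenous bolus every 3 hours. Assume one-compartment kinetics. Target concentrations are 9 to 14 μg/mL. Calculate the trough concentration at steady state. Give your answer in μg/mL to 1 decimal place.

11.5 μg/mL

k = ln2/t½ = ln2/5 ≈ 0.138629 h⁻¹; fraction remaining f = e^(−kτ) = e^(−0.138629×3) ≈ 0.6598.
Single-dose peak C₀ = D/Vd = 1063/180 ≈ 5.906 μg/mL.
Steady-state trough Cmin,ss = C₀·f/(1−f) ≈ 5.906 × 0.6598/0.3402 ≈ 11.454 μg/mL.
Trough 11.5 μg/mL vs MEC 9 μg/mL: adequate.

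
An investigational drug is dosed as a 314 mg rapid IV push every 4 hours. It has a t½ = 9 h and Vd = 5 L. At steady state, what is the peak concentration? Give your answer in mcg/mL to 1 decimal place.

Over one 4-h interval, 4/9 ≈ 0.44444 half-lives elapse, leaving f ≈ 0.7349 of each dose.
Accumulation ratio R = 1/(1 − f) ≈ 1/0.2651 ≈ 3.7722.
Each bolus raises the concentration by D/Vd = 314/5 ≈ 62.800 mcg/mL.
Cmax,ss = C₀/(1 − f) ≈ 62.800/0.2651 ≈ 236.892 mcg/mL.

236.9 mcg/mL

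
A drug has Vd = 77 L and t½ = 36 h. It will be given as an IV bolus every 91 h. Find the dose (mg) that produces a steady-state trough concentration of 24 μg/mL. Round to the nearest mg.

τ/t½ = 91/36 ≈ 2.5278, so f = (1/2)^(91/36) ≈ 0.173406.
Cmin,ss = (D/Vd)·f/(1−f), so D = Cmin,ss·Vd·(1−f)/f.
D = 24 × 77 × (1−f)/f ≈ 24 × 77 × 4.76681 ≈ 8809.06 mg.

8809 mg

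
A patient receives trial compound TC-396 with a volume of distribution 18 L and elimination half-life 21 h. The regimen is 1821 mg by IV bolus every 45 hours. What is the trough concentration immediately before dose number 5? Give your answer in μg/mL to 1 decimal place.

f = (1/2)^(τ/t½) = (1/2)^(45/21) ≈ 0.2264.
C₀ = D/Vd = 1821/18 ≈ 101.167 μg/mL.
Before the 5th dose, 4 doses have been given. Superposition: Cmin = C₀·(f + f² + … + f^4).
≈ 101.167 × (0.2264 + 0.0513 + 0.0116 + 0.0026) ≈ 101.167 × 0.2919 ≈ 29.531 μg/mL.

29.5 μg/mL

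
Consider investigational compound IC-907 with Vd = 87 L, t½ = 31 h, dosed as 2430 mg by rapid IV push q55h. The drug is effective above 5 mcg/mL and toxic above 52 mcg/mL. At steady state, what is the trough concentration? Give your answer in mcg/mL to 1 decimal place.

τ/t½ = 55/31 ≈ 1.7742, so fraction remaining f = (1/2)^(55/31) ≈ 0.2924.
Accumulation ratio R = 1/(1 − f) ≈ 1/0.7076 ≈ 1.4132.
Single-dose peak C₀ = D/Vd = 2430/87 ≈ 27.931 mcg/mL.
Cmax,ss = C₀/(1 − f) ≈ 27.931/0.7076 ≈ 39.473 mcg/mL.
Steady-state trough Cmin,ss = Cmax,ss·f ≈ 39.473 × 0.2924 ≈ 11.542 mcg/mL.
Trough 11.5 mcg/mL vs MEC 5 mcg/mL: adequate.

11.5 mcg/mL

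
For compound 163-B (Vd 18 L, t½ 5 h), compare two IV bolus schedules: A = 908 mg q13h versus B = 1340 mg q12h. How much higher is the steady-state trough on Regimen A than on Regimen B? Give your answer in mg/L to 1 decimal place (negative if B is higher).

-7.4 mg/L

Regimen A: f = (1/2)^(13/5) ≈ 0.1649; Cmin,ss = (908/18)·f/(1−f) ≈ 9.961 mg/L.
Regimen B: f = (1/2)^(12/5) ≈ 0.1895; Cmin,ss = (1340/18)·f/(1−f) ≈ 17.406 mg/L.
Difference ≈ 9.961 − 17.406 ≈ -7.445 mg/L.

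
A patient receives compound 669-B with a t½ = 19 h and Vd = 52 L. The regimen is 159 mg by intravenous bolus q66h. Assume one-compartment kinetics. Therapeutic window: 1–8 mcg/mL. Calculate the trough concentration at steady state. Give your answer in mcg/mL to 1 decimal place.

0.3 mcg/mL

τ/t½ = 66/19 ≈ 3.4737, so fraction remaining f = (1/2)^(66/19) ≈ 0.0900.
Single-dose peak C₀ = D/Vd = 159/52 ≈ 3.058 mcg/mL.
Steady-state trough Cmin,ss = C₀·f/(1−f) ≈ 3.058 × 0.0900/0.9100 ≈ 0.302 mcg/mL.
Trough 0.3 mcg/mL vs MEC 1 mcg/mL: subtherapeutic.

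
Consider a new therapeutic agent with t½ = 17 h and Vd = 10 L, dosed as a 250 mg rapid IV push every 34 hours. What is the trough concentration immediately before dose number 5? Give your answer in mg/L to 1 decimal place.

f = (1/2)^(τ/t½) = (1/2)^(34/17) ≈ 0.2500.
C₀ = D/Vd = 250/10 ≈ 25.000 mg/L.
Before the 5th dose, 4 doses have been given. Superposition: Cmin = C₀·(f + f² + … + f^4).
≈ 25.000 × (0.2500 + 0.0625 + 0.0156 + 0.0039) ≈ 25.000 × 0.3320 ≈ 8.300 mg/L.

8.3 mg/L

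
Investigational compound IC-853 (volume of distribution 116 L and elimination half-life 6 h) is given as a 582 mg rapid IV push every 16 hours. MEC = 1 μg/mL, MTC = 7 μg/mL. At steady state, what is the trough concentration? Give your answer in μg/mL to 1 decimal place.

k = ln2/t½ = ln2/6 ≈ 0.115525 h⁻¹; fraction remaining f = e^(−kτ) = e^(−0.115525×16) ≈ 0.1575.
Accumulation ratio R = 1/(1 − f) ≈ 1/0.8425 ≈ 1.1869.
Single-dose peak C₀ = D/Vd = 582/116 ≈ 5.017 μg/mL.
Steady-state peak Cmax,ss = C₀·R ≈ 5.017 × 1.1869 ≈ 5.955 μg/mL.
One interval later, Cmin,ss = Cmax,ss·e^(−kτ) ≈ 5.955 × 0.1575 ≈ 0.938 μg/mL.
Trough 0.9 μg/mL vs MEC 1 μg/mL: subtherapeutic.

0.9 μg/mL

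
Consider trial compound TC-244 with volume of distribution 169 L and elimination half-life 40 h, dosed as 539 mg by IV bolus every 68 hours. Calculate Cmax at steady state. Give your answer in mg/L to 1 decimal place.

4.6 mg/L

Over one 68-h interval, 68/40 ≈ 1.7 half-lives elapse, leaving f ≈ 0.3078 of each dose.
At steady state, accumulation factor R = 1/(1 − e^(−kτ)) ≈ 1.4447.
Each bolus raises the concentration by D/Vd = 539/169 ≈ 3.189 mg/L.
Steady-state peak Cmax,ss = C₀·R ≈ 3.189 × 1.4447 ≈ 4.607 mg/L.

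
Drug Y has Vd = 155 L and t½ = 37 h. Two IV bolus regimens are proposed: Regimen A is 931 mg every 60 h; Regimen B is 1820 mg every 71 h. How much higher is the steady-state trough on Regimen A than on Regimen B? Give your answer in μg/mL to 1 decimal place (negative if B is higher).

-1.3 μg/mL

Regimen A: f = (1/2)^(60/37) ≈ 0.3250; Cmin,ss = (931/155)·f/(1−f) ≈ 2.892 μg/mL.
Regimen B: f = (1/2)^(71/37) ≈ 0.2645; Cmin,ss = (1820/155)·f/(1−f) ≈ 4.223 μg/mL.
Difference ≈ 2.892 − 4.223 ≈ -1.331 μg/mL.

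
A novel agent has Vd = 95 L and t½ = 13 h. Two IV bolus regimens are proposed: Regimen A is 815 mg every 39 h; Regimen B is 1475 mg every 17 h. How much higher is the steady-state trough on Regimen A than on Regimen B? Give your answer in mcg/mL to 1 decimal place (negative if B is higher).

Regimen A: f = (1/2)^(39/13) ≈ 0.1250; Cmin,ss = (815/95)·f/(1−f) ≈ 1.226 mcg/mL.
Regimen B: f = (1/2)^(17/13) ≈ 0.4040; Cmin,ss = (1475/95)·f/(1−f) ≈ 10.525 mcg/mL.
Difference ≈ 1.226 − 10.525 ≈ -9.299 mcg/mL.

-9.3 mcg/mL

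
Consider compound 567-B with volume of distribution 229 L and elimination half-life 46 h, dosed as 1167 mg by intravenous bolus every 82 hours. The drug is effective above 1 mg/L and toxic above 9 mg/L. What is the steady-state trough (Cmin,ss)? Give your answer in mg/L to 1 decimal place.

2.1 mg/L

Over one 82-h interval, 82/46 ≈ 1.7826 half-lives elapse, leaving f ≈ 0.2907 of each dose.
Single-dose peak C₀ = D/Vd = 1167/229 ≈ 5.096 mg/L.
Steady-state trough Cmin,ss = C₀·f/(1−f) ≈ 5.096 × 0.2907/0.7093 ≈ 2.089 mg/L.
Trough 2.1 mg/L vs MEC 1 mg/L: adequate.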